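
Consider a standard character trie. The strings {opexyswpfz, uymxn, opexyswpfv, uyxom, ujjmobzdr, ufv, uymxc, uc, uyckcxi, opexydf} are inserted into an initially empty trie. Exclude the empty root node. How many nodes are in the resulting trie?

38

Count nodes per top-level branch (shared prefixes stored once):
  'o'-branch (opexydf, opexyswpfv, opexyswpfz): 13 nodes
  'u'-branch (uc, ufv, ujjmobzdr, uyckcxi, uymxc, uymxn, uyxom): 25 nodes
Sum: 38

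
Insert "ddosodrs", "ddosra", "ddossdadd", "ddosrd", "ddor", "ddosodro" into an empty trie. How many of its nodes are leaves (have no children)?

6

A leaf is a node with no children — equivalently, the end of a word that is not a proper prefix of any other stored word.
Those words: "ddor", "ddosodro", "ddosodrs", "ddosra", "ddosrd", "ddossdadd"
Leaf count: 6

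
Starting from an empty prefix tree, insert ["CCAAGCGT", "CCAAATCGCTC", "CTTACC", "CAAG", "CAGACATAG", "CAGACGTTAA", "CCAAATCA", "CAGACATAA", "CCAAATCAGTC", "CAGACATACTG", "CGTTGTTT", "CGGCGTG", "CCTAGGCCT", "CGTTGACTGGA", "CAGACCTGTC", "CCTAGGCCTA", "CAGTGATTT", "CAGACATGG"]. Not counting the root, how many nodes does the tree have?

82

Insert word by word; a character creates a node only if that edge doesn't already exist:
  "CCAAGCGT" → 8 new (C, C, A, A, G, C, G, T)
  "CCAAATCGCTC" → prefix "CCAA" already present; 7 new (A, T, C, G, C, T, C)
  "CTTACC" → prefix "C" already present; 5 new (T, T, A, C, C)
  "CAAG" → prefix "C" already present; 3 new (A, A, G)
  "CAGACATAG" → prefix "CA" already present; 7 new (G, A, C, A, T, A, G)
  "CAGACGTTAA" → prefix "CAGAC" already present; 5 new (G, T, T, A, A)
  "CCAAATCA" → prefix "CCAAATC" already present; 1 new (A)
  "CAGACATAA" → prefix "CAGACATA" already present; 1 new (A)
  "CCAAATCAGTC" → prefix "CCAAATCA" already present; 3 new (G, T, C)
  "CAGACATACTG" → prefix "CAGACATA" already present; 3 new (C, T, G)
  "CGTTGTTT" → prefix "C" already present; 7 new (G, T, T, G, T, T, T)
  "CGGCGTG" → prefix "CG" already present; 5 new (G, C, G, T, G)
  "CCTAGGCCT" → prefix "CC" already present; 7 new (T, A, G, G, C, C, T)
  "CGTTGACTGGA" → prefix "CGTTG" already present; 6 new (A, C, T, G, G, A)
  "CAGACCTGTC" → prefix "CAGAC" already present; 5 new (C, T, G, T, C)
  "CCTAGGCCTA" → prefix "CCTAGGCCT" already present; 1 new (A)
  "CAGTGATTT" → prefix "CAG" already present; 6 new (T, G, A, T, T, T)
  "CAGACATGG" → prefix "CAGACAT" already present; 2 new (G, G)
Total nodes = 8 + 7 + 5 + 3 + 7 + 5 + 1 + 1 + 3 + 3 + 7 + 5 + 7 + 6 + 5 + 1 + 6 + 2 = 82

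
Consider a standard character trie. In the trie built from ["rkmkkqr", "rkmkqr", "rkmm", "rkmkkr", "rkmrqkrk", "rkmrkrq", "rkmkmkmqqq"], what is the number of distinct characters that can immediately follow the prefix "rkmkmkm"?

1

The children of the "rkmkmkm" node are the distinct next characters among strings starting with "rkmkmkm".
Distinct next characters after "rkmkmkm": q.
That node has 1 child edge.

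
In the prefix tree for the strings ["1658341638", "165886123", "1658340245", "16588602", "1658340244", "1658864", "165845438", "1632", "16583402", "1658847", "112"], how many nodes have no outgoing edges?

10

A leaf is a node with no children — equivalently, the end of a word that is not a proper prefix of any other stored word.
Those words: "112", "1632", "1658340244", "1658340245", "1658341638", "165845438", "1658847", "16588602", "165886123", "1658864"
Leaf count: 10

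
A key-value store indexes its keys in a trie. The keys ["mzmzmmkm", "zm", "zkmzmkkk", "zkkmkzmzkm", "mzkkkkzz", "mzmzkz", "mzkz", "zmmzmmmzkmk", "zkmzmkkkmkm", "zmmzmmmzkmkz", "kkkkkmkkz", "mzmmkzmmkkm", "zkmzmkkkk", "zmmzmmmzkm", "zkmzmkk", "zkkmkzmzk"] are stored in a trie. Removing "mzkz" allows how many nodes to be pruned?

A node on "mzkz"'s path can go only if nothing else ends at it or branches off below it.
The suffix "z" (1 node) is used only by "mzkz"; the node for "mzk" still has the child "k", so pruning stops there.
Nodes removed: 1

1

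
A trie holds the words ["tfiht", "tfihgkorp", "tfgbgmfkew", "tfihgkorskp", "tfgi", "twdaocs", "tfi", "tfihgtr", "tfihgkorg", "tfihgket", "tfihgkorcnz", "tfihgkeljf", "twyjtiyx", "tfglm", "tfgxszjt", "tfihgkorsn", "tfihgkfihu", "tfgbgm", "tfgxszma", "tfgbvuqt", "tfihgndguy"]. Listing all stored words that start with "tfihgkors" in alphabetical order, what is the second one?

tfihgkorsn

Filter for "tfihgkors…" and sort: "tfihgkorskp", "tfihgkorsn"
The 2nd is tfihgkorsn.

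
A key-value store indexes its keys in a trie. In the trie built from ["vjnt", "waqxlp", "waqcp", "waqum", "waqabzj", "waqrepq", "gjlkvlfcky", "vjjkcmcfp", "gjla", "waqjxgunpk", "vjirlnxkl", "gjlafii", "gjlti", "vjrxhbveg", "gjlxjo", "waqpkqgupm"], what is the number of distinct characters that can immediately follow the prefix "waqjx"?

Walk "waqjx" from the root, arriving at one node.
Distinct next characters after "waqjx": g.
That node has 1 child edge.

1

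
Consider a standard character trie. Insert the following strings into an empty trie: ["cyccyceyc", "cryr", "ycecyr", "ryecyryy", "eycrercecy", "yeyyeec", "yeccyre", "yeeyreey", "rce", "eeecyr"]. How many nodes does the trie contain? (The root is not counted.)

60

For each word, the new-node count is its length minus the longest prefix already in the trie:
  "cyccyceyc" → 9 new (c, y, c, c, y, c, e, y, c)
  "cryr" → prefix "c" already present; 3 new (r, y, r)
  "ycecyr" → 6 new (y, c, e, c, y, r)
  "ryecyryy" → 8 new (r, y, e, c, y, r, y, y)
  "eycrercecy" → 10 new (e, y, c, r, e, r, c, e, c, y)
  "yeyyeec" → prefix "y" already present; 6 new (e, y, y, e, e, c)
  "yeccyre" → prefix "ye" already present; 5 new (c, c, y, r, e)
  "yeeyreey" → prefix "ye" already present; 6 new (e, y, r, e, e, y)
  "rce" → prefix "r" already present; 2 new (c, e)
  "eeecyr" → prefix "e" already present; 5 new (e, e, c, y, r)
Total nodes = 9 + 3 + 6 + 8 + 10 + 6 + 5 + 6 + 2 + 5 = 60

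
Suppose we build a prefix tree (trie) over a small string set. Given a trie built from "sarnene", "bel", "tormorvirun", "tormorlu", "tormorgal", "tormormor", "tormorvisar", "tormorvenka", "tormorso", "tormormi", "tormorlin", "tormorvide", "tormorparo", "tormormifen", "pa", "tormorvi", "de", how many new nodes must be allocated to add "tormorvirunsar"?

3

The longest prefix of "tormorvirunsar" already in the trie is "tormorvirun" (length 11).
So 14 − 11 = 3 new nodes.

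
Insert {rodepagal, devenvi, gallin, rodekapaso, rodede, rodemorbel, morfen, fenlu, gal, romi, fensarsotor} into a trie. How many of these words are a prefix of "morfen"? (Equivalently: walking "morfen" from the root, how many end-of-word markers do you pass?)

Traverse "morfen" character by character; count nodes along the way that are marked as word ends.
Prefixes of the query that are stored words: "morfen"
Count: 1

1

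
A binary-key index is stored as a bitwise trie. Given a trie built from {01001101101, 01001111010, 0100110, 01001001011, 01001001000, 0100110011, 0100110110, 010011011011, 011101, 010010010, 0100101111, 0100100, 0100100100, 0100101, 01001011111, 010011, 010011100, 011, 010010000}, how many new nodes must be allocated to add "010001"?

"0100" is already a path in the trie; the remaining "01" must be added.
Each of the 2 remaining characters creates one node.

2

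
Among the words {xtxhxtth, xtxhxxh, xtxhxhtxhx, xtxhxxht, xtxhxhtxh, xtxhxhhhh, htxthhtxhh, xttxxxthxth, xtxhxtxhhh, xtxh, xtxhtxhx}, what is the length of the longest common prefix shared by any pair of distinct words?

9

Equivalently: take the maximum, over all pairs, of their longest common prefix length.
"xtxhxhtxh" and "xtxhxhtxhx" agree on "xtxhxhtxh" (9 characters) before diverging; nothing deeper is shared.
Longest shared-prefix length: 9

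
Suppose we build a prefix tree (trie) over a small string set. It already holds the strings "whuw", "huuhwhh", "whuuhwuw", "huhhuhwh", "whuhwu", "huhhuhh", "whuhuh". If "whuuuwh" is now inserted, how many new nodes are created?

The longest prefix of "whuuuwh" already in the trie is "whuu" (length 4).
So 7 − 4 = 3 new nodes.

3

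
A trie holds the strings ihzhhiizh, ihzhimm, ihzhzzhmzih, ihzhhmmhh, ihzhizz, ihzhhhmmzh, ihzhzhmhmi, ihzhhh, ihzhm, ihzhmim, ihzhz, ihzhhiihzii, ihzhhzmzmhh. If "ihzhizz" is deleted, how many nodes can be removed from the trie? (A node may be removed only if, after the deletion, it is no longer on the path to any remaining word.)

2

After clearing the end-marker at "ihzhizz", prune upward until reaching a node still needed by another word.
The suffix "zz" (2 nodes) is used only by "ihzhizz"; the node for "ihzhi" still has the child "m", so pruning stops there.
Nodes removed: 2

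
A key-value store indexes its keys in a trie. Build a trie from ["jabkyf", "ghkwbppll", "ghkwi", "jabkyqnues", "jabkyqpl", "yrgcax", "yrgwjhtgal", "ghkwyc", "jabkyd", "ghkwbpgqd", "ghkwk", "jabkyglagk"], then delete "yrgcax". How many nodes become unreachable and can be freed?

A node on "yrgcax"'s path can go only if nothing else ends at it or branches off below it.
The suffix "cax" (3 nodes) is used only by "yrgcax"; the node for "yrg" still has the child "w", so pruning stops there.
Nodes removed: 3

3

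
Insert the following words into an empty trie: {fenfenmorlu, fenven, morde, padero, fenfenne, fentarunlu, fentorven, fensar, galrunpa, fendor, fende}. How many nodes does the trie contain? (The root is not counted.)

54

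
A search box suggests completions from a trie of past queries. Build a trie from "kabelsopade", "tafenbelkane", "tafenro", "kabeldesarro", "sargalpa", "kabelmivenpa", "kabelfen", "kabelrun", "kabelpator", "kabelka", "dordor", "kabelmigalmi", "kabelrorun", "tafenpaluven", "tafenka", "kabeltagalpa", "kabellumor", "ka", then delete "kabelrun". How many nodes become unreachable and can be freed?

Walk "kabelrun" from the leaf back toward the root, removing each node that no remaining word uses.
The suffix "un" (2 nodes) is used only by "kabelrun"; the node for "kabelr" still has the child "o", so pruning stops there.
Nodes removed: 2

2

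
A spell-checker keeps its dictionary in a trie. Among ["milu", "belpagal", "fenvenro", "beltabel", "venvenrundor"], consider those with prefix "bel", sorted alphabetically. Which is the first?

belpagal

Filter for "bel…" and sort: "belpagal", "beltabel"
The 1st is belpagal.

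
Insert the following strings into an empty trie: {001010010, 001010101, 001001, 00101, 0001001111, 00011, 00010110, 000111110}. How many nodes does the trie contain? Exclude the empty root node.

Count nodes per top-level branch (shared prefixes stored once):
  '0'-branch (0001001111, 00010110, 00011, 000111110, 001001, 00101, 001010010, 001010101): 30 nodes
Sum: 30

30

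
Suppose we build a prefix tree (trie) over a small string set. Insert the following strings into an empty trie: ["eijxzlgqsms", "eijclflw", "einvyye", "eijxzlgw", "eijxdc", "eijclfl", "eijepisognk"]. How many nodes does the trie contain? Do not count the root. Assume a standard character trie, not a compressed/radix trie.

32

Insert word by word; a character creates a node only if that edge doesn't already exist:
  "eijxzlgqsms" → 11 new (e, i, j, x, z, l, g, q, s, m, s)
  "eijclflw" → prefix "eij" already present; 5 new (c, l, f, l, w)
  "einvyye" → prefix "ei" already present; 5 new (n, v, y, y, e)
  "eijxzlgw" → prefix "eijxzlg" already present; 1 new (w)
  "eijxdc" → prefix "eijx" already present; 2 new (d, c)
  "eijclfl" → prefix "eijclfl" already present; 0 new (none)
  "eijepisognk" → prefix "eij" already present; 8 new (e, p, i, s, o, g, n, k)
Total nodes = 11 + 5 + 5 + 1 + 2 + 0 + 8 = 32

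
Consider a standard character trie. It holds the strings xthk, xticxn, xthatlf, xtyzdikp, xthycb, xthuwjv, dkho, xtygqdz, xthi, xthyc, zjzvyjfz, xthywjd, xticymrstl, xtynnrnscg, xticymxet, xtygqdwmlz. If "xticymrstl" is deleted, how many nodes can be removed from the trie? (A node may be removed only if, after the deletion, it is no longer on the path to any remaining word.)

Walk "xticymrstl" from the leaf back toward the root, removing each node that no remaining word uses.
The suffix "rstl" (4 nodes) is used only by "xticymrstl"; the node for "xticym" still has the child "x", so pruning stops there.
Nodes removed: 4

4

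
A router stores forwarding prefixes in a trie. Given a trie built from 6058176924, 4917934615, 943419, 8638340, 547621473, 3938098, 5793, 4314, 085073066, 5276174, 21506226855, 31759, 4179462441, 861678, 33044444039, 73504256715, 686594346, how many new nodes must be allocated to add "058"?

Walking "058" from the root, the first 1 characters ("0") follow existing edges; "5" is the first miss.
New nodes needed: |"058"| − 1 = 3 − 1 = 2.

2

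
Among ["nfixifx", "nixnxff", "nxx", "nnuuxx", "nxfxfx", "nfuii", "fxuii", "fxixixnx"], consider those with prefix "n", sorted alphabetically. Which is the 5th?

nxfxfx

Words with prefix "n", in lexicographic order: "nfixifx", "nfuii", "nixnxff", "nnuuxx", "nxfxfx", "nxx"
Position 5: nxfxfx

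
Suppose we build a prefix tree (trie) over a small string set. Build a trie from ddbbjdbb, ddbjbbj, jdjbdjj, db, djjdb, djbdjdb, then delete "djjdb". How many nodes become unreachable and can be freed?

3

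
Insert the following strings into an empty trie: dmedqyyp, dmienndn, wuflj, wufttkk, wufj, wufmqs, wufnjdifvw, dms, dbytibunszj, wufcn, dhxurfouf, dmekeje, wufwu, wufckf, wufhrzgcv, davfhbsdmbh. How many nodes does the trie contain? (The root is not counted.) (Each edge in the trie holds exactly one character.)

Insert word by word; a character creates a node only if that edge doesn't already exist:
  "dmedqyyp" → 8 new (d, m, e, d, q, y, y, p)
  "dmienndn" → prefix "dm" already present; 6 new (i, e, n, n, d, n)
  "wuflj" → 5 new (w, u, f, l, j)
  "wufttkk" → prefix "wuf" already present; 4 new (t, t, k, k)
  "wufj" → prefix "wuf" already present; 1 new (j)
  "wufmqs" → prefix "wuf" already present; 3 new (m, q, s)
  "wufnjdifvw" → prefix "wuf" already present; 7 new (n, j, d, i, f, v, w)
  "dms" → prefix "dm" already present; 1 new (s)
  "dbytibunszj" → prefix "d" already present; 10 new (b, y, t, i, b, u, n, s, z, j)
  "wufcn" → prefix "wuf" already present; 2 new (c, n)
  "dhxurfouf" → prefix "d" already present; 8 new (h, x, u, r, f, o, u, f)
  "dmekeje" → prefix "dme" already present; 4 new (k, e, j, e)
  "wufwu" → prefix "wuf" already present; 2 new (w, u)
  "wufckf" → prefix "wufc" already present; 2 new (k, f)
  "wufhrzgcv" → prefix "wuf" already present; 6 new (h, r, z, g, c, v)
  "davfhbsdmbh" → prefix "d" already present; 10 new (a, v, f, h, b, s, d, m, b, h)
Total nodes = 8 + 6 + 5 + 4 + 1 + 3 + 7 + 1 + 10 + 2 + 8 + 4 + 2 + 2 + 6 + 10 = 79

79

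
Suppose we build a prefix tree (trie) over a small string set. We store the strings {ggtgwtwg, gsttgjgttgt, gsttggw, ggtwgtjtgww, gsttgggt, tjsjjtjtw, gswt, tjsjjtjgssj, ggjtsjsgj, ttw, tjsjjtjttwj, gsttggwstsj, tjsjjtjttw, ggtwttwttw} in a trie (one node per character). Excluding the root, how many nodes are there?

Trace insertions, counting only characters that open a new branch:
  "ggtgwtwg" → 8 new (g, g, t, g, w, t, w, g)
  "gsttgjgttgt" → prefix "g" already present; 10 new (s, t, t, g, j, g, t, t, g, t)
  "gsttggw" → prefix "gsttg" already present; 2 new (g, w)
  "ggtwgtjtgww" → prefix "ggt" already present; 8 new (w, g, t, j, t, g, w, w)
  "gsttgggt" → prefix "gsttgg" already present; 2 new (g, t)
  "tjsjjtjtw" → 9 new (t, j, s, j, j, t, j, t, w)
  "gswt" → prefix "gs" already present; 2 new (w, t)
  "tjsjjtjgssj" → prefix "tjsjjtj" already present; 4 new (g, s, s, j)
  "ggjtsjsgj" → prefix "gg" already present; 7 new (j, t, s, j, s, g, j)
  "ttw" → prefix "t" already present; 2 new (t, w)
  "tjsjjtjttwj" → prefix "tjsjjtjt" already present; 3 new (t, w, j)
  "gsttggwstsj" → prefix "gsttggw" already present; 4 new (s, t, s, j)
  "tjsjjtjttw" → prefix "tjsjjtjttw" already present; 0 new (none)
  "ggtwttwttw" → prefix "ggtw" already present; 6 new (t, t, w, t, t, w)
Total nodes = 8 + 10 + 2 + 8 + 2 + 9 + 2 + 4 + 7 + 2 + 3 + 4 + 0 + 6 = 67

67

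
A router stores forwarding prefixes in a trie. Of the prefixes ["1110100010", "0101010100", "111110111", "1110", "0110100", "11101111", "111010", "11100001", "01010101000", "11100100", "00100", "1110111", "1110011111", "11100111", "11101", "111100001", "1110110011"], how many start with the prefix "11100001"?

1

Filter for entries beginning with "11100001":
Words under "11100001": 11100001
Count: 1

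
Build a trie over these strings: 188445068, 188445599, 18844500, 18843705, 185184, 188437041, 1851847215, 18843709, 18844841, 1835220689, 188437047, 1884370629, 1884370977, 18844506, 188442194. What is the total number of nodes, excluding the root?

49

Trace insertions, counting only characters that open a new branch:
  "188445068" → 9 new (1, 8, 8, 4, 4, 5, 0, 6, 8)
  "188445599" → prefix "188445" already present; 3 new (5, 9, 9)
  "18844500" → prefix "1884450" already present; 1 new (0)
  "18843705" → prefix "1884" already present; 4 new (3, 7, 0, 5)
  "185184" → prefix "18" already present; 4 new (5, 1, 8, 4)
  "188437041" → prefix "1884370" already present; 2 new (4, 1)
  "1851847215" → prefix "185184" already present; 4 new (7, 2, 1, 5)
  "18843709" → prefix "1884370" already present; 1 new (9)
  "18844841" → prefix "18844" already present; 3 new (8, 4, 1)
  "1835220689" → prefix "18" already present; 8 new (3, 5, 2, 2, 0, 6, 8, 9)
  "188437047" → prefix "18843704" already present; 1 new (7)
  "1884370629" → prefix "1884370" already present; 3 new (6, 2, 9)
  "1884370977" → prefix "18843709" already present; 2 new (7, 7)
  "18844506" → prefix "18844506" already present; 0 new (none)
  "188442194" → prefix "18844" already present; 4 new (2, 1, 9, 4)
Total nodes = 9 + 3 + 1 + 4 + 4 + 2 + 4 + 1 + 3 + 8 + 1 + 3 + 2 + 0 + 4 = 49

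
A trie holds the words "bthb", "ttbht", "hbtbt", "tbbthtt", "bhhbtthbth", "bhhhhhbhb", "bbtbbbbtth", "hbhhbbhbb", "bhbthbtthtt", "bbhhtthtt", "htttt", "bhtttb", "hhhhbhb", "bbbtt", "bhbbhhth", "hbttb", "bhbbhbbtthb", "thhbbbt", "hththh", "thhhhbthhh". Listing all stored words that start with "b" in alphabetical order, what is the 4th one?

Filter for "b…" and sort: "bbbtt", "bbhhtthtt", "bbtbbbbtth", "bhbbhbbtthb", "bhbbhhth", "bhbthbtthtt", "bhhbtthbth", "bhhhhhbhb", "bhtttb", "bthb"
Position 4: bhbbhbbtthb

bhbbhbbtthb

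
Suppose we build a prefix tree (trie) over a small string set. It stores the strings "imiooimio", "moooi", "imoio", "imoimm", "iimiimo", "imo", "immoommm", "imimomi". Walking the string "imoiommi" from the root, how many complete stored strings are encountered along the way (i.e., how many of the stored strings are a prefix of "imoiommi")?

2

Check each prefix of "imoiommi" against the stored set — each match is an end-marker on the path.
Prefixes of the query that are stored words: "imo", "imoio"
Count: 2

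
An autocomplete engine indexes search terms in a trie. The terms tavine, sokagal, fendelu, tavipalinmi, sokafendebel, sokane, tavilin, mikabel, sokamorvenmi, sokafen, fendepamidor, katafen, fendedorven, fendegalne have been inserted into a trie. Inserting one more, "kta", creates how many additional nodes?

2

The longest prefix of "kta" already in the trie is "k" (length 1).
New nodes needed: |"kta"| − 1 = 3 − 1 = 2.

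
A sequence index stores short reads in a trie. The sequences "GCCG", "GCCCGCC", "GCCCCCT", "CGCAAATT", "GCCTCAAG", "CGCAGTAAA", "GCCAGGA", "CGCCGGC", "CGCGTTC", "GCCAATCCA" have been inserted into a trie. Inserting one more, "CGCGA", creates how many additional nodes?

The longest prefix of "CGCGA" already in the trie is "CGCG" (length 4).
Each of the 1 remaining characters creates one node.

1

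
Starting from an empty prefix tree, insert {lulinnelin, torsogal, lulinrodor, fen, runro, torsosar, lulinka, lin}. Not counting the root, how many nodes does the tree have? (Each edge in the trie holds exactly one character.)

Insert word by word; a character creates a node only if that edge doesn't already exist:
  "lulinnelin" → 10 new (l, u, l, i, n, n, e, l, i, n)
  "torsogal" → 8 new (t, o, r, s, o, g, a, l)
  "lulinrodor" → prefix "lulin" already present; 5 new (r, o, d, o, r)
  "fen" → 3 new (f, e, n)
  "runro" → 5 new (r, u, n, r, o)
  "torsosar" → prefix "torso" already present; 3 new (s, a, r)
  "lulinka" → prefix "lulin" already present; 2 new (k, a)
  "lin" → prefix "l" already present; 2 new (i, n)
Total nodes = 10 + 8 + 5 + 3 + 5 + 3 + 2 + 2 = 38

38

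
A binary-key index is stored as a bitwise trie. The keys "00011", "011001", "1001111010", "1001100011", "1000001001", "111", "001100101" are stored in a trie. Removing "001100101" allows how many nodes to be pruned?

7

A node on "001100101"'s path can go only if nothing else ends at it or branches off below it.
The suffix "1100101" (7 nodes) is used only by "001100101"; the node for "00" still has the child "0", so pruning stops there.
Nodes removed: 7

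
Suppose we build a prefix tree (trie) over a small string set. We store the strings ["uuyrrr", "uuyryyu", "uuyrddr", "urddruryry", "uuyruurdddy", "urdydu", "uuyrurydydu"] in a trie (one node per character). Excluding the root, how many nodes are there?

Count nodes per top-level branch (shared prefixes stored once):
  'u'-branch (urddruryry, urdydu, uuyrddr, uuyrrr, uuyrurydydu, uuyruurdddy, uuyryyu): 37 nodes
Sum: 37

37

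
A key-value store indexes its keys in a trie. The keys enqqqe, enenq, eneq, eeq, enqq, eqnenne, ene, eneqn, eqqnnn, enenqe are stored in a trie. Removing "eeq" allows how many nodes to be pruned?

After clearing the end-marker at "eeq", prune upward until reaching a node still needed by another word.
The suffix "eq" (2 nodes) is used only by "eeq"; the node for "e" still has the child "n", so pruning stops there.
Nodes removed: 2

2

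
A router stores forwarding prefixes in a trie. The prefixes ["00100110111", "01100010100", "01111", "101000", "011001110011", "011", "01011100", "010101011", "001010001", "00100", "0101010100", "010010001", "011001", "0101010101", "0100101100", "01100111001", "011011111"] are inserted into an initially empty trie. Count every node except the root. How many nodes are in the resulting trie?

Count nodes per top-level branch (shared prefixes stored once):
  '0'-branch (00100, 00100110111, 001010001, 010010001, 0100101100, 0101010100, 0101010101, 010101011, 01011100, 011, 01100010100, 011001, 01100111001, 011001110011, 011011111, 01111): 64 nodes
  '1'-branch (101000): 6 nodes
Sum: 70

70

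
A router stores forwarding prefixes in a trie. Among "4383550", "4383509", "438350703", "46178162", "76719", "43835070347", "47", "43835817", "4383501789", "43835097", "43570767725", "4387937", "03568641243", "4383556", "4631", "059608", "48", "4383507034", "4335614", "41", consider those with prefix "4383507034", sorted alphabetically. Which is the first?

Words with prefix "4383507034", in lexicographic order: "4383507034", "43835070347"
Position 1: 4383507034

4383507034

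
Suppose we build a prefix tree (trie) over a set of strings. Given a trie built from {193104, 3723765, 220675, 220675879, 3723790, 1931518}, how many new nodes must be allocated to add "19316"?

"1931" is already a path in the trie; the remaining "6" must be added.
So 5 − 4 = 1 new nodes.

1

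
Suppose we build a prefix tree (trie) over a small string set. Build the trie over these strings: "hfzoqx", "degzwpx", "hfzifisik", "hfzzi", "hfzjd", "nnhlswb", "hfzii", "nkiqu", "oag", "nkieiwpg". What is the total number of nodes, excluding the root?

43

Insert word by word; a character creates a node only if that edge doesn't already exist:
  "hfzoqx" → 6 new (h, f, z, o, q, x)
  "degzwpx" → 7 new (d, e, g, z, w, p, x)
  "hfzifisik" → prefix "hfz" already present; 6 new (i, f, i, s, i, k)
  "hfzzi" → prefix "hfz" already present; 2 new (z, i)
  "hfzjd" → prefix "hfz" already present; 2 new (j, d)
  "nnhlswb" → 7 new (n, n, h, l, s, w, b)
  "hfzii" → prefix "hfzi" already present; 1 new (i)
  "nkiqu" → prefix "n" already present; 4 new (k, i, q, u)
  "oag" → 3 new (o, a, g)
  "nkieiwpg" → prefix "nki" already present; 5 new (e, i, w, p, g)
Total nodes = 6 + 7 + 6 + 2 + 2 + 7 + 1 + 4 + 3 + 5 = 43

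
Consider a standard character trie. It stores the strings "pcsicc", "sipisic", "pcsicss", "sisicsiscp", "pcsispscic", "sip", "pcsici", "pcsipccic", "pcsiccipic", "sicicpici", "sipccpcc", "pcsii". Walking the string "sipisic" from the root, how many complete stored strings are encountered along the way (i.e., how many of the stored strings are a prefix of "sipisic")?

2

Traverse "sipisic" character by character; count nodes along the way that are marked as word ends.
Prefixes of the query that are stored words: "sip", "sipisic"
Count: 2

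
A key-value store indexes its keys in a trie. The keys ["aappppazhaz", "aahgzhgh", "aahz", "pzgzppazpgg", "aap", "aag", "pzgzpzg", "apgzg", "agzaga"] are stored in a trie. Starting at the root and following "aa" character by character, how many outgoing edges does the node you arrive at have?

3

Walk "aa" from the root, arriving at one node.
Distinct next characters after "aa": g, h, p.
That node has 3 child edges.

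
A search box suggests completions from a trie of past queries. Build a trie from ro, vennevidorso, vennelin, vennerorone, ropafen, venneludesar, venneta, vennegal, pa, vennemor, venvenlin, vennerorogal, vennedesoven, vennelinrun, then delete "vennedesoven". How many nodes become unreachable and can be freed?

7

Walk "vennedesoven" from the leaf back toward the root, removing each node that no remaining word uses.
The suffix "desoven" (7 nodes) is used only by "vennedesoven"; the node for "venne" still has the child "v", so pruning stops there.
Nodes removed: 7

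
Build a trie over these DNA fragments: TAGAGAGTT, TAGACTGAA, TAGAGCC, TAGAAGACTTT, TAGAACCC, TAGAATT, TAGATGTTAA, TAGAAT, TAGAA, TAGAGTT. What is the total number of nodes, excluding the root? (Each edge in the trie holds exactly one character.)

36

Insert word by word; a character creates a node only if that edge doesn't already exist:
  "TAGAGAGTT" → 9 new (T, A, G, A, G, A, G, T, T)
  "TAGACTGAA" → prefix "TAGA" already present; 5 new (C, T, G, A, A)
  "TAGAGCC" → prefix "TAGAG" already present; 2 new (C, C)
  "TAGAAGACTTT" → prefix "TAGA" already present; 7 new (A, G, A, C, T, T, T)
  "TAGAACCC" → prefix "TAGAA" already present; 3 new (C, C, C)
  "TAGAATT" → prefix "TAGAA" already present; 2 new (T, T)
  "TAGATGTTAA" → prefix "TAGA" already present; 6 new (T, G, T, T, A, A)
  "TAGAAT" → prefix "TAGAAT" already present; 0 new (none)
  "TAGAA" → prefix "TAGAA" already present; 0 new (none)
  "TAGAGTT" → prefix "TAGAG" already present; 2 new (T, T)
Total nodes = 9 + 5 + 2 + 7 + 3 + 2 + 6 + 0 + 0 + 2 = 36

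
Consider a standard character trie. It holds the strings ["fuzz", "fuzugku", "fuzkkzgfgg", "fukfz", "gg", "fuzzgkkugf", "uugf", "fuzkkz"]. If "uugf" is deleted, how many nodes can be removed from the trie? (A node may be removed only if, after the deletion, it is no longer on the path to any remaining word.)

Walk "uugf" from the leaf back toward the root, removing each node that no remaining word uses.
No other word shares any prefix with "uugf", so all 4 of its nodes go.
Nodes removed: 4

4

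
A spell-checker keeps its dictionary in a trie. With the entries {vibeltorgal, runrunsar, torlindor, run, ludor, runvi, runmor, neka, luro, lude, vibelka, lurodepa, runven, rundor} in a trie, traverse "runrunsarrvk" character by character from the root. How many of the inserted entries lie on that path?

Walk "runrunsarrvk" from the root; an end-of-word marker is hit whenever a stored word is a prefix of "runrunsarrvk".
Prefixes of the query that are stored words: "run", "runrunsar"
Count: 2

2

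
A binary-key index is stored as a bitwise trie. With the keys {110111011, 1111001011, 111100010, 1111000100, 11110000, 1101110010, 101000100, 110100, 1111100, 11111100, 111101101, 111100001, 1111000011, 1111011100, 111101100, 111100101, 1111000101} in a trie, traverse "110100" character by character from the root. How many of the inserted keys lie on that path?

1

Check each prefix of "110100" against the stored set — each match is an end-marker on the path.
Prefixes of the query that are stored words: "110100"
Count: 1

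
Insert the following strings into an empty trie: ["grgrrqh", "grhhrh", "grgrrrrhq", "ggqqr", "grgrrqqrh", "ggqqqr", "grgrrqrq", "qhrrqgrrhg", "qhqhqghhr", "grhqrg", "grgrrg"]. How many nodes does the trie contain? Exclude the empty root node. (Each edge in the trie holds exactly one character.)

47

For each word, the new-node count is its length minus the longest prefix already in the trie:
  "grgrrqh" → 7 new (g, r, g, r, r, q, h)
  "grhhrh" → prefix "gr" already present; 4 new (h, h, r, h)
  "grgrrrrhq" → prefix "grgrr" already present; 4 new (r, r, h, q)
  "ggqqr" → prefix "g" already present; 4 new (g, q, q, r)
  "grgrrqqrh" → prefix "grgrrq" already present; 3 new (q, r, h)
  "ggqqqr" → prefix "ggqq" already present; 2 new (q, r)
  "grgrrqrq" → prefix "grgrrq" already present; 2 new (r, q)
  "qhrrqgrrhg" → 10 new (q, h, r, r, q, g, r, r, h, g)
  "qhqhqghhr" → prefix "qh" already present; 7 new (q, h, q, g, h, h, r)
  "grhqrg" → prefix "grh" already present; 3 new (q, r, g)
  "grgrrg" → prefix "grgrr" already present; 1 new (g)
Total nodes = 7 + 4 + 4 + 4 + 3 + 2 + 2 + 10 + 7 + 3 + 1 = 47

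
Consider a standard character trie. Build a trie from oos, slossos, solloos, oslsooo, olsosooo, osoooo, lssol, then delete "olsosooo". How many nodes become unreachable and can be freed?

7

A node on "olsosooo"'s path can go only if nothing else ends at it or branches off below it.
The suffix "lsosooo" (7 nodes) is used only by "olsosooo"; the node for "o" still has the child "o", so pruning stops there.
Nodes removed: 7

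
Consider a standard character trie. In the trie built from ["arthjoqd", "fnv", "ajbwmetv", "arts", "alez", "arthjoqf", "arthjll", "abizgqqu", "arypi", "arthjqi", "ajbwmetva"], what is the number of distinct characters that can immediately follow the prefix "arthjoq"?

Walk "arthjoq" from the root, arriving at one node.
Characters that immediately follow "arthjoq" among the stored strings: {d, f}.
That node has 2 child edges.

2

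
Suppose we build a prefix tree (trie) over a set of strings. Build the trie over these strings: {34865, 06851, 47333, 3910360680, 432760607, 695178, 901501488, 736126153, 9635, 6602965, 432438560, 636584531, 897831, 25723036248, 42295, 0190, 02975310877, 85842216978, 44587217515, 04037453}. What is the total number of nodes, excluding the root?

Insert word by word; a character creates a node only if that edge doesn't already exist:
  "34865" → 5 new (3, 4, 8, 6, 5)
  "06851" → 5 new (0, 6, 8, 5, 1)
  "47333" → 5 new (4, 7, 3, 3, 3)
  "3910360680" → prefix "3" already present; 9 new (9, 1, 0, 3, 6, 0, 6, 8, 0)
  "432760607" → prefix "4" already present; 8 new (3, 2, 7, 6, 0, 6, 0, 7)
  "695178" → 6 new (6, 9, 5, 1, 7, 8)
  "901501488" → 9 new (9, 0, 1, 5, 0, 1, 4, 8, 8)
  "736126153" → 9 new (7, 3, 6, 1, 2, 6, 1, 5, 3)
  "9635" → prefix "9" already present; 3 new (6, 3, 5)
  "6602965" → prefix "6" already present; 6 new (6, 0, 2, 9, 6, 5)
  "432438560" → prefix "432" already present; 6 new (4, 3, 8, 5, 6, 0)
  "636584531" → prefix "6" already present; 8 new (3, 6, 5, 8, 4, 5, 3, 1)
  "897831" → 6 new (8, 9, 7, 8, 3, 1)
  "25723036248" → 11 new (2, 5, 7, 2, 3, 0, 3, 6, 2, 4, 8)
  "42295" → prefix "4" already present; 4 new (2, 2, 9, 5)
  "0190" → prefix "0" already present; 3 new (1, 9, 0)
  "02975310877" → prefix "0" already present; 10 new (2, 9, 7, 5, 3, 1, 0, 8, 7, 7)
  "85842216978" → prefix "8" already present; 10 new (5, 8, 4, 2, 2, 1, 6, 9, 7, 8)
  "44587217515" → prefix "4" already present; 10 new (4, 5, 8, 7, 2, 1, 7, 5, 1, 5)
  "04037453" → prefix "0" already present; 7 new (4, 0, 3, 7, 4, 5, 3)
Total nodes = 5 + 5 + 5 + 9 + 8 + 6 + 9 + 9 + 3 + 6 + 6 + 8 + 6 + 11 + 4 + 3 + 10 + 10 + 10 + 7 = 140

140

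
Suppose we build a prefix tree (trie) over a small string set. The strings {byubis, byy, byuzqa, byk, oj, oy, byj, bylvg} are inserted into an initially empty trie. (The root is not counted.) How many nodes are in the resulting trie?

For each word, the new-node count is its length minus the longest prefix already in the trie:
  "byubis" → 6 new (b, y, u, b, i, s)
  "byy" → prefix "by" already present; 1 new (y)
  "byuzqa" → prefix "byu" already present; 3 new (z, q, a)
  "byk" → prefix "by" already present; 1 new (k)
  "oj" → 2 new (o, j)
  "oy" → prefix "o" already present; 1 new (y)
  "byj" → prefix "by" already present; 1 new (j)
  "bylvg" → prefix "by" already present; 3 new (l, v, g)
Total nodes = 6 + 1 + 3 + 1 + 2 + 1 + 1 + 3 = 18

18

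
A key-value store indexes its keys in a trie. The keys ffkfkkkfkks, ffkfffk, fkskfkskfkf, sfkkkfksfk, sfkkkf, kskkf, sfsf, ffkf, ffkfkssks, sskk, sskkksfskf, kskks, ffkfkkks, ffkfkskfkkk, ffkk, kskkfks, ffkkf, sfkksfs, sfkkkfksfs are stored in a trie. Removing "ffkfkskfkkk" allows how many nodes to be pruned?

5

Walk "ffkfkskfkkk" from the leaf back toward the root, removing each node that no remaining word uses.
The suffix "kfkkk" (5 nodes) is used only by "ffkfkskfkkk"; the node for "ffkfks" still has the child "s", so pruning stops there.
Nodes removed: 5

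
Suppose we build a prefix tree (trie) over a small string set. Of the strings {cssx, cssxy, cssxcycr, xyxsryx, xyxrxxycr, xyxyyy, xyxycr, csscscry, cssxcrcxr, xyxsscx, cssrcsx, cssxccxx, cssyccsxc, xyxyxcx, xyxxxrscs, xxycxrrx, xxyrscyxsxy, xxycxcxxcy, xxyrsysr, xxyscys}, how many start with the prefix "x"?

12

Filter for entries beginning with "x":
Words under "x": xxycxcxxcy, xxycxrrx, xxyrscyxsxy, xxyrsysr, xxyscys, xyxrxxycr, xyxsryx, xyxsscx, xyxxxrscs, xyxycr, xyxyxcx, xyxyyy
Count: 12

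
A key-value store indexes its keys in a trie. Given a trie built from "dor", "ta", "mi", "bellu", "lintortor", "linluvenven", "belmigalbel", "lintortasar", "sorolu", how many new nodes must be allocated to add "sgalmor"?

6

The longest prefix of "sgalmor" already in the trie is "s" (length 1).
Each of the 6 remaining characters creates one node.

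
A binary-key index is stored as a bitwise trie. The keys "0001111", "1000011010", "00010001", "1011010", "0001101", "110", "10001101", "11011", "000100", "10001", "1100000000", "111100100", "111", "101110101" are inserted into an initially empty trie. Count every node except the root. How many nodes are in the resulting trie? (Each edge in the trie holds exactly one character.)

55

Count nodes per top-level branch (shared prefixes stored once):
  '0'-branch (000100, 00010001, 0001101, 0001111): 13 nodes
  '1'-branch (1000011010, 10001, 10001101, 1011010, 101110101, 110, 1100000000, 11011, 111, 111100100): 42 nodes
Sum: 55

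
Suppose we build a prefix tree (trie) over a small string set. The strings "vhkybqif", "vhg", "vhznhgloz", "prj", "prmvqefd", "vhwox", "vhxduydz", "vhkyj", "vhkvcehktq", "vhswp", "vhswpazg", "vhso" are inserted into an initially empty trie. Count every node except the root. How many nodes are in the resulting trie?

49

Count nodes per top-level branch (shared prefixes stored once):
  'p'-branch (prj, prmvqefd): 9 nodes
  'v'-branch (vhg, vhkvcehktq, vhkybqif, vhkyj, vhso, vhswp, vhswpazg, vhwox, vhxduydz, vhznhgloz): 40 nodes
Sum: 49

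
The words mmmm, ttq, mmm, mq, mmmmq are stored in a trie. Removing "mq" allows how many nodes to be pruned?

After clearing the end-marker at "mq", prune upward until reaching a node still needed by another word.
The suffix "q" (1 node) is used only by "mq"; the node for "m" still has the child "m", so pruning stops there.
Nodes removed: 1

1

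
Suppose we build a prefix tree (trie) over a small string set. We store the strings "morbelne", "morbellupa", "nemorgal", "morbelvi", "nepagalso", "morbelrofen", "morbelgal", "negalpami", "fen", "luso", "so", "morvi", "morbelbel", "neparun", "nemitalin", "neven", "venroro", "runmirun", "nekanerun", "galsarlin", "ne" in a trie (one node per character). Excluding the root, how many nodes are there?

Trace insertions, counting only characters that open a new branch:
  "morbelne" → 8 new (m, o, r, b, e, l, n, e)
  "morbellupa" → prefix "morbel" already present; 4 new (l, u, p, a)
  "nemorgal" → 8 new (n, e, m, o, r, g, a, l)
  "morbelvi" → prefix "morbel" already present; 2 new (v, i)
  "nepagalso" → prefix "ne" already present; 7 new (p, a, g, a, l, s, o)
  "morbelrofen" → prefix "morbel" already present; 5 new (r, o, f, e, n)
  "morbelgal" → prefix "morbel" already present; 3 new (g, a, l)
  "negalpami" → prefix "ne" already present; 7 new (g, a, l, p, a, m, i)
  "fen" → 3 new (f, e, n)
  "luso" → 4 new (l, u, s, o)
  "so" → 2 new (s, o)
  "morvi" → prefix "mor" already present; 2 new (v, i)
  "morbelbel" → prefix "morbel" already present; 3 new (b, e, l)
  "neparun" → prefix "nepa" already present; 3 new (r, u, n)
  "nemitalin" → prefix "nem" already present; 6 new (i, t, a, l, i, n)
  "neven" → prefix "ne" already present; 3 new (v, e, n)
  "venroro" → 7 new (v, e, n, r, o, r, o)
  "runmirun" → 8 new (r, u, n, m, i, r, u, n)
  "nekanerun" → prefix "ne" already present; 7 new (k, a, n, e, r, u, n)
  "galsarlin" → 9 new (g, a, l, s, a, r, l, i, n)
  "ne" → prefix "ne" already present; 0 new (none)
Total nodes = 8 + 4 + 8 + 2 + 7 + 5 + 3 + 7 + 3 + 4 + 2 + 2 + 3 + 3 + 6 + 3 + 7 + 8 + 7 + 9 + 0 = 101

101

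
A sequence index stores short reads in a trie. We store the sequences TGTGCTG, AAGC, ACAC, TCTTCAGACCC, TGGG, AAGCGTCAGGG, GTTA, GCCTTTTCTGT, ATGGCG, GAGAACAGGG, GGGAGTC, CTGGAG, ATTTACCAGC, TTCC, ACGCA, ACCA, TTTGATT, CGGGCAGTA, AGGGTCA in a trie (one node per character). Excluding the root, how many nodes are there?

Trace insertions, counting only characters that open a new branch:
  "TGTGCTG" → 7 new (T, G, T, G, C, T, G)
  "AAGC" → 4 new (A, A, G, C)
  "ACAC" → prefix "A" already present; 3 new (C, A, C)
  "TCTTCAGACCC" → prefix "T" already present; 10 new (C, T, T, C, A, G, A, C, C, C)
  "TGGG" → prefix "TG" already present; 2 new (G, G)
  "AAGCGTCAGGG" → prefix "AAGC" already present; 7 new (G, T, C, A, G, G, G)
  "GTTA" → 4 new (G, T, T, A)
  "GCCTTTTCTGT" → prefix "G" already present; 10 new (C, C, T, T, T, T, C, T, G, T)
  "ATGGCG" → prefix "A" already present; 5 new (T, G, G, C, G)
  "GAGAACAGGG" → prefix "G" already present; 9 new (A, G, A, A, C, A, G, G, G)
  "GGGAGTC" → prefix "G" already present; 6 new (G, G, A, G, T, C)
  "CTGGAG" → 6 new (C, T, G, G, A, G)
  "ATTTACCAGC" → prefix "AT" already present; 8 new (T, T, A, C, C, A, G, C)
  "TTCC" → prefix "T" already present; 3 new (T, C, C)
  "ACGCA" → prefix "AC" already present; 3 new (G, C, A)
  "ACCA" → prefix "AC" already present; 2 new (C, A)
  "TTTGATT" → prefix "TT" already present; 5 new (T, G, A, T, T)
  "CGGGCAGTA" → prefix "C" already present; 8 new (G, G, G, C, A, G, T, A)
  "AGGGTCA" → prefix "A" already present; 6 new (G, G, G, T, C, A)
Total nodes = 7 + 4 + 3 + 10 + 2 + 7 + 4 + 10 + 5 + 9 + 6 + 6 + 8 + 3 + 3 + 2 + 5 + 8 + 6 = 108

108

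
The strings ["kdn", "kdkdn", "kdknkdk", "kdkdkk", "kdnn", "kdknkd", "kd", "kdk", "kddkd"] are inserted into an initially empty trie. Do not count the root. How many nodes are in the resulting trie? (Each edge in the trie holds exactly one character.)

16

Trie structure (* marks end of a word):
(root)
└─ k
   └─ d *
      ├─ d
      │  └─ k
      │     └─ d *
      ├─ k *
      │  ├─ d
      │  │  ├─ k
      │  │  │  └─ k *
      │  │  └─ n *
      │  └─ n
      │     └─ k
      │        └─ d *
      │           └─ k *
      └─ n *
         └─ n *
Counting every labelled node above: 16.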